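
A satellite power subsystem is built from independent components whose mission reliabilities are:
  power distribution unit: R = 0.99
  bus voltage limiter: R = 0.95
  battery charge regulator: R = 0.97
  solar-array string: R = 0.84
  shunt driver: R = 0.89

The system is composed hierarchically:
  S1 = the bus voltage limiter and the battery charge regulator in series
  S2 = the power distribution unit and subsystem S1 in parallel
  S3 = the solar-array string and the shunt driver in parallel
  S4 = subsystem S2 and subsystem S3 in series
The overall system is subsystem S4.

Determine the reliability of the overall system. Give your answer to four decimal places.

Series (bus voltage limiter and battery charge regulator): 0.950000 × 0.970000 = 0.921500
Parallel (power distribution unit and [0.921500]): 1 − (1 − 0.990000)(1 − 0.921500) = 0.999215
Parallel (solar-array string and shunt driver): 1 − (1 − 0.840000)(1 − 0.890000) = 0.982400
Series ([0.999215] and [0.982400]): 0.999215 × 0.982400 = 0.9816

0.9816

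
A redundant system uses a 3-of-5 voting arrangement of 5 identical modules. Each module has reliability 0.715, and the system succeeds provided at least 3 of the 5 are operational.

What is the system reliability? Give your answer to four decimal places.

0.8562

R = Σ_{i=3}^{5} C(5,i) p^i (1−p)^{5−i} with p = 0.715
C(5,3)·0.715^3·0.285^2 = 0.296898
C(5,4)·0.715^4·0.285^1 = 0.372425
C(5,5)·0.715^5·0.285^0 = 0.186866
Sum = 0.8562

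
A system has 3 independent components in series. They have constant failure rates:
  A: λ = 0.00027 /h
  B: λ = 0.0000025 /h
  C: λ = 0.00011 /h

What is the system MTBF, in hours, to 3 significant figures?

Series of exponential components: λ_sys = Σ λ_i
λ_sys = 0.00027 + 0.0000025 + 0.00011 = 3.8250e-04 /h
MTBF = 1 / λ_sys = 2610 h

2610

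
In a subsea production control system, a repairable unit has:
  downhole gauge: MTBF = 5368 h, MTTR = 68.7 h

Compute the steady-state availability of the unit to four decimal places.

0.9874

A(downhole gauge) = MTBF/(MTBF+MTTR) = 5368/(5368+68.7) = 0.9874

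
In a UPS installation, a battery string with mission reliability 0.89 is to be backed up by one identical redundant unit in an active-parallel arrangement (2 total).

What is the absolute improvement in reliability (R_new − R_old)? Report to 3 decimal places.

0.098

R_before = 0.89
R_after = 1 − (1 − 0.89)^2 = 0.988
ΔR = 0.988 − 0.89 = 0.098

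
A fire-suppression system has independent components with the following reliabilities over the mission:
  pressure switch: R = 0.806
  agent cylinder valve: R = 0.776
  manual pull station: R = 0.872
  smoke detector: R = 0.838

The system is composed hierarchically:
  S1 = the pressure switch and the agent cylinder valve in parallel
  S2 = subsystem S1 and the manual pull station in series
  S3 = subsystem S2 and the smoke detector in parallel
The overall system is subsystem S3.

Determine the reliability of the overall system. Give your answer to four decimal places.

0.9731

Parallel (pressure switch and agent cylinder valve): 1 − (1 − 0.806000)(1 − 0.776000) = 0.956544
Series ([0.956544] and manual pull station): 0.956544 × 0.872000 = 0.834106
Parallel ([0.834106] and smoke detector): 1 − (1 − 0.834106)(1 − 0.838000) = 0.9731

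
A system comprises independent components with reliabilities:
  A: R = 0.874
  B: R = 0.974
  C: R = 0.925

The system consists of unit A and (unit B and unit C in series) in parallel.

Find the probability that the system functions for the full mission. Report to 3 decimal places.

Series (B and C): 0.97400 × 0.92500 = 0.90095
Parallel (A and [0.90095]): 1 − (1 − 0.87400)(1 − 0.90095) = 0.988

0.988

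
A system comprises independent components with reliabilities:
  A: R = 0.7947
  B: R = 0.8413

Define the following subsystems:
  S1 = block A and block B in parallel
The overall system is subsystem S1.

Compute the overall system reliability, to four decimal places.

0.9674

Parallel (A and B): 1 − (1 − 0.794700)(1 − 0.841300) = 0.9674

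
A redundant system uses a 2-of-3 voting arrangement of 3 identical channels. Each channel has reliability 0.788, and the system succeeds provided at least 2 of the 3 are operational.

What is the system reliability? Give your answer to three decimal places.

0.884

R = Σ_{i=2}^{3} C(3,i) p^i (1−p)^{3−i} with p = 0.788
C(3,2)·0.788^2·0.212^1 = 0.39492
C(3,3)·0.788^3·0.212^0 = 0.48930
Sum = 0.884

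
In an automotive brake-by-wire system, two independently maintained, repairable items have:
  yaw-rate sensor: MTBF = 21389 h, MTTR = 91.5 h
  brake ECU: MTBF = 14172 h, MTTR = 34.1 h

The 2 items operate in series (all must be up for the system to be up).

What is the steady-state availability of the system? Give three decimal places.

A(yaw-rate sensor) = MTBF/(MTBF+MTTR) = 21389/(21389+91.5) = 0.995740
A(brake ECU) = MTBF/(MTBF+MTTR) = 14172/(14172+34.1) = 0.997600
Series availability: 0.995740 × 0.997600 = 0.993

0.993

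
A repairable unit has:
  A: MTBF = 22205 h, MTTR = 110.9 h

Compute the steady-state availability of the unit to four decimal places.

0.9950

A(A) = MTBF/(MTBF+MTTR) = 22205/(22205+110.9) = 0.9950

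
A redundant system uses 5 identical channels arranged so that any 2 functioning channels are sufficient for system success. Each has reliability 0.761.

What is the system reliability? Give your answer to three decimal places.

R = Σ_{i=2}^{5} C(5,i) p^i (1−p)^{5−i} with p = 0.761
C(5,2)·0.761^2·0.239^3 = 0.07906
C(5,3)·0.761^3·0.239^2 = 0.25174
C(5,4)·0.761^4·0.239^1 = 0.40078
C(5,5)·0.761^5·0.239^0 = 0.25523
Sum = 0.987

0.987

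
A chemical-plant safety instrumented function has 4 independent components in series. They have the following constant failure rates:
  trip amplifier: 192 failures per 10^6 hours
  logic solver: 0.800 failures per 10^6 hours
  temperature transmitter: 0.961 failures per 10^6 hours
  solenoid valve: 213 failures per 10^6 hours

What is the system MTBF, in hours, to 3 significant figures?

Series of exponential components: λ_sys = Σ λ_i
λ_sys = 0.000192 + 0.000000800 + 0.000000961 + 0.000213 = 4.0676e-04 /h
MTBF = 1 / λ_sys = 2460 h

2460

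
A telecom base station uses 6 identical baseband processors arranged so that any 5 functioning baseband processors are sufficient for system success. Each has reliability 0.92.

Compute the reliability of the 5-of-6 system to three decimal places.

R = Σ_{i=5}^{6} C(6,i) p^i (1−p)^{6−i} with p = 0.92
C(6,5)·0.92^5·0.08^1 = 0.31636
C(6,6)·0.92^6·0.08^0 = 0.60636
Sum = 0.923

0.923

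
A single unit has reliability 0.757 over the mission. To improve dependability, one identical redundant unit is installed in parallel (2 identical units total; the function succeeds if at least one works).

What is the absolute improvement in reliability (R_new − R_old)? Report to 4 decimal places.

R_before = 0.757
R_after = 1 − (1 − 0.757)^2 = 0.9410
ΔR = 0.9410 − 0.757 = 0.1840

0.1840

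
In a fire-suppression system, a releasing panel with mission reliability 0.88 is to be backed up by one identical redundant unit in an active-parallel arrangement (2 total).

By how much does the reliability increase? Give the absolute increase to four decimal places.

0.1056

R_before = 0.88
R_after = 1 − (1 − 0.88)^2 = 0.9856
ΔR = 0.9856 − 0.88 = 0.1056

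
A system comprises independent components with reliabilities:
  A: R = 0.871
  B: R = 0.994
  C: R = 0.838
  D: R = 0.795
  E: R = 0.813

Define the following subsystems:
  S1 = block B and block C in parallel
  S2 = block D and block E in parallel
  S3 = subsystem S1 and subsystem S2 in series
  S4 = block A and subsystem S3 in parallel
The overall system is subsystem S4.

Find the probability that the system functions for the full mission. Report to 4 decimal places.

Parallel (B and C): 1 − (1 − 0.994000)(1 − 0.838000) = 0.999028
Parallel (D and E): 1 − (1 − 0.795000)(1 − 0.813000) = 0.961665
Series ([0.999028] and [0.961665]): 0.999028 × 0.961665 = 0.960730
Parallel (A and [0.960730]): 1 − (1 − 0.871000)(1 − 0.960730) = 0.9949

0.9949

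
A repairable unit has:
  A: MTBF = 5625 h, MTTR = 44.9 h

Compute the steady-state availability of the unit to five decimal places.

A(A) = MTBF/(MTBF+MTTR) = 5625/(5625+44.9) = 0.99208

0.99208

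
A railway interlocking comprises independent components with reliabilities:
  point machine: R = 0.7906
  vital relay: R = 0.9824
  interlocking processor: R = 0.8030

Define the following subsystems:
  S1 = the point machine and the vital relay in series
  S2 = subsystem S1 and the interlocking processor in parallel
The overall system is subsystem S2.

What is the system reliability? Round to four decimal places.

Series (point machine and vital relay): 0.790600 × 0.982400 = 0.776685
Parallel ([0.776685] and interlocking processor): 1 − (1 − 0.776685)(1 − 0.803000) = 0.9560

0.9560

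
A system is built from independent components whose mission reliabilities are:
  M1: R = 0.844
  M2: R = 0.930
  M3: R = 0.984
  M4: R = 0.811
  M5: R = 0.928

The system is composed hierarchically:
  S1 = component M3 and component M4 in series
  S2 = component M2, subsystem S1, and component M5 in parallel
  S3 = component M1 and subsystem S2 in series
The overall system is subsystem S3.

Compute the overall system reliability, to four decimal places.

0.8431

Series (M3 and M4): 0.984000 × 0.811000 = 0.798024
Parallel (M2, [0.798024], and M5): 1 − (1 − 0.930000)(1 − 0.798024)(1 − 0.928000) = 0.998982
Series (M1 and [0.998982]): 0.844000 × 0.998982 = 0.8431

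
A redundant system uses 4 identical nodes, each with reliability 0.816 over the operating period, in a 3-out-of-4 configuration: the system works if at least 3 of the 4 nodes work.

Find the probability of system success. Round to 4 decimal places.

R = Σ_{i=3}^{4} C(4,i) p^i (1−p)^{4−i} with p = 0.816
C(4,3)·0.816^3·0.184^1 = 0.399897
C(4,4)·0.816^4·0.184^0 = 0.443364
Sum = 0.8433

0.8433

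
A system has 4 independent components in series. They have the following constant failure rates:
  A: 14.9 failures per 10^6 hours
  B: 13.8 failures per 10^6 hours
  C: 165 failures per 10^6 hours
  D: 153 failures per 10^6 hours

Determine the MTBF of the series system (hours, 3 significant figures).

Series of exponential components: λ_sys = Σ λ_i
λ_sys = 0.0000149 + 0.0000138 + 0.000165 + 0.000153 = 3.4670e-04 /h
MTBF = 1 / λ_sys = 2880 h

2880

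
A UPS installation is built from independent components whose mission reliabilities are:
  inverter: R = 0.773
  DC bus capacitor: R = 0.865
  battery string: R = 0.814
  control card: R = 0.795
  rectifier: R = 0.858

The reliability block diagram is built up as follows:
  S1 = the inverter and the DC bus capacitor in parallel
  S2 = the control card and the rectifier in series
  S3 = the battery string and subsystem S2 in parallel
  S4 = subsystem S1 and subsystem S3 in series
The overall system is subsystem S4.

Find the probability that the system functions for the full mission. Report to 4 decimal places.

Parallel (inverter and DC bus capacitor): 1 − (1 − 0.773000)(1 − 0.865000) = 0.969355
Series (control card and rectifier): 0.795000 × 0.858000 = 0.682110
Parallel (battery string and [0.682110]): 1 − (1 − 0.814000)(1 − 0.682110) = 0.940872
Series ([0.969355] and [0.940872]): 0.969355 × 0.940872 = 0.9120

0.9120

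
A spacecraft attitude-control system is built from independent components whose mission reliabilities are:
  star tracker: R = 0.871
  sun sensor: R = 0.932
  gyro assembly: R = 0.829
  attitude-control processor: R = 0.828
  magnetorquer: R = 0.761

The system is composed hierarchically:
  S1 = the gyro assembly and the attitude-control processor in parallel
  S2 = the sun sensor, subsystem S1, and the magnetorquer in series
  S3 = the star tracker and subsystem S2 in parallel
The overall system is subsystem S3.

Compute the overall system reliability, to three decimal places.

0.960

Parallel (gyro assembly and attitude-control processor): 1 − (1 − 0.82900)(1 − 0.82800) = 0.97059
Series (sun sensor, [0.97059], and magnetorquer): 0.93200 × 0.97059 × 0.76100 = 0.68839
Parallel (star tracker and [0.68839]): 1 − (1 − 0.87100)(1 − 0.68839) = 0.960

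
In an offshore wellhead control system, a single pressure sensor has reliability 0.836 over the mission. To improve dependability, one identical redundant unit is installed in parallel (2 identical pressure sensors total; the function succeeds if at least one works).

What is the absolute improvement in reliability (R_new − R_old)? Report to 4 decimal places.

0.1371

R_before = 0.836
R_after = 1 − (1 − 0.836)^2 = 0.9731
ΔR = 0.9731 − 0.836 = 0.1371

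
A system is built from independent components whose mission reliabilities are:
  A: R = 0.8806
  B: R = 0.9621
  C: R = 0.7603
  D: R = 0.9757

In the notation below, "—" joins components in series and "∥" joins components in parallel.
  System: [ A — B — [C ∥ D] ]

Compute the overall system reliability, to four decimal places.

Parallel (C and D): 1 − (1 − 0.760300)(1 − 0.975700) = 0.994175
Series (A, B, and [0.994175]): 0.880600 × 0.962100 × 0.994175 = 0.8423

0.8423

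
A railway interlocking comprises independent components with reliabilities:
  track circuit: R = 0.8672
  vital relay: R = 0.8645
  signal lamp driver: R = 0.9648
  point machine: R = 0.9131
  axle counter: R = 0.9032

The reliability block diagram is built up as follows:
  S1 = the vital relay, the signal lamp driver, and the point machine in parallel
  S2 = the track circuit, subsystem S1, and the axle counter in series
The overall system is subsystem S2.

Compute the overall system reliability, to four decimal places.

Parallel (vital relay, signal lamp driver, and point machine): 1 − (1 − 0.864500)(1 − 0.964800)(1 − 0.913100) = 0.999586
Series (track circuit, [0.999586], and axle counter): 0.867200 × 0.999586 × 0.903200 = 0.7829

0.7829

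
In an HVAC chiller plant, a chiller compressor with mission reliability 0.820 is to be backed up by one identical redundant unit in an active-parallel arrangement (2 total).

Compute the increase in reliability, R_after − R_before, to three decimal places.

R_before = 0.820
R_after = 1 − (1 − 0.820)^2 = 0.968
ΔR = 0.968 − 0.820 = 0.148

0.148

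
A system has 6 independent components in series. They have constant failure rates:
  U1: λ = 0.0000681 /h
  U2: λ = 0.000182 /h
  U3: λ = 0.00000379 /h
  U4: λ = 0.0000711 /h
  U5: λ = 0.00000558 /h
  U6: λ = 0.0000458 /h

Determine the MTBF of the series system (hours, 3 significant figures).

Series of exponential components: λ_sys = Σ λ_i
λ_sys = 0.0000681 + 0.000182 + 0.00000379 + 0.0000711 + 0.00000558 + 0.0000458 = 3.7637e-04 /h
MTBF = 1 / λ_sys = 2660 h

2660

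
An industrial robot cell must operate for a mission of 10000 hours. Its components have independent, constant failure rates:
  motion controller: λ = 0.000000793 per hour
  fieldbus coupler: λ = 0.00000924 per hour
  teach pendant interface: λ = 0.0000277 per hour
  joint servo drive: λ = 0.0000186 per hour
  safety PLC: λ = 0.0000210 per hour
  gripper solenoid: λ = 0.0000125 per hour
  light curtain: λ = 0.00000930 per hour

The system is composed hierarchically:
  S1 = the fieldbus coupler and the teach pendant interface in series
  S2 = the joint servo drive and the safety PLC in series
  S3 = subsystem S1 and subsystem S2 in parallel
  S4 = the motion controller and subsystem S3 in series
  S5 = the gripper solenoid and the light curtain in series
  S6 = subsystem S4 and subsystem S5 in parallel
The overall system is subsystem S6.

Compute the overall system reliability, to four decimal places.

0.9788

R(motion controller) = exp(−0.000000793 × 10000) = 0.992101
R(fieldbus coupler) = exp(−0.00000924 × 10000) = 0.911740
R(teach pendant interface) = exp(−0.0000277 × 10000) = 0.758054
R(joint servo drive) = exp(−0.0000186 × 10000) = 0.830274
R(safety PLC) = exp(−0.0000210 × 10000) = 0.810584
R(gripper solenoid) = exp(−0.0000125 × 10000) = 0.882497
R(light curtain) = exp(−0.00000930 × 10000) = 0.911194
Series (fieldbus coupler and teach pendant interface): 0.911740 × 0.758054 = 0.691148
Series (joint servo drive and safety PLC): 0.830274 × 0.810584 = 0.673007
Parallel ([0.691148] and [0.673007]): 1 − (1 − 0.691148)(1 − 0.673007) = 0.899008
Series (motion controller and [0.899008]): 0.992101 × 0.899008 = 0.891907
Series (gripper solenoid and light curtain): 0.882497 × 0.911194 = 0.804126
Parallel ([0.891907] and [0.804126]): 1 − (1 − 0.891907)(1 − 0.804126) = 0.9788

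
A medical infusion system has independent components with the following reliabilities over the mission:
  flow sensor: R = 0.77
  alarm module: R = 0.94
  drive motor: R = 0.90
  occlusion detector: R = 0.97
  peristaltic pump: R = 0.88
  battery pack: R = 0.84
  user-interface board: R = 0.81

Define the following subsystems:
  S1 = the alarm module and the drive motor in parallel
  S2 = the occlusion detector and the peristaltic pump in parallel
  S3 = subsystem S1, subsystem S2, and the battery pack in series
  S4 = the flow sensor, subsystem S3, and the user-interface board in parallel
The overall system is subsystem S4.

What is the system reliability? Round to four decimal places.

0.9927

Parallel (alarm module and drive motor): 1 − (1 − 0.940000)(1 − 0.900000) = 0.994000
Parallel (occlusion detector and peristaltic pump): 1 − (1 − 0.970000)(1 − 0.880000) = 0.996400
Series ([0.994000], [0.996400], and battery pack): 0.994000 × 0.996400 × 0.840000 = 0.831954
Parallel (flow sensor, [0.831954], and user-interface board): 1 − (1 − 0.770000)(1 − 0.831954)(1 − 0.810000) = 0.9927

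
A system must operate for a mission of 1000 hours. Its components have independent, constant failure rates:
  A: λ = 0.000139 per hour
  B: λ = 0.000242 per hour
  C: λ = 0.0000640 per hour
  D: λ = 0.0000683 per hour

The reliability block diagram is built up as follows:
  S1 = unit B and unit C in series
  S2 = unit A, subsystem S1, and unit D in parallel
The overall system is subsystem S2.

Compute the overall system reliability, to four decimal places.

R(A) = exp(−0.000139 × 1000) = 0.870228
R(B) = exp(−0.000242 × 1000) = 0.785056
R(C) = exp(−0.0000640 × 1000) = 0.938005
R(D) = exp(−0.0000683 × 1000) = 0.933980
Series (B and C): 0.785056 × 0.938005 = 0.736386
Parallel (A, [0.736386], and D): 1 − (1 − 0.870228)(1 − 0.736386)(1 − 0.933980) = 0.9977

0.9977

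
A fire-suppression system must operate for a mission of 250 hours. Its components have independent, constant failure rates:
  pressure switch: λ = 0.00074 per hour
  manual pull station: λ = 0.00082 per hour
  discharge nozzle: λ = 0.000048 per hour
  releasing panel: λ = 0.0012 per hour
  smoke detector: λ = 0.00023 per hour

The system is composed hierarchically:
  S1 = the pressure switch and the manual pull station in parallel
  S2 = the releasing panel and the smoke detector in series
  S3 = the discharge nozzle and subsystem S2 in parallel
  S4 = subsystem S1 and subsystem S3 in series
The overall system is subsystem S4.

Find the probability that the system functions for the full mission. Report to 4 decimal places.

0.9652

R(pressure switch) = exp(−0.00074 × 250) = 0.831104
R(manual pull station) = exp(−0.00082 × 250) = 0.814647
R(discharge nozzle) = exp(−0.000048 × 250) = 0.988072
R(releasing panel) = exp(−0.0012 × 250) = 0.740818
R(smoke detector) = exp(−0.00023 × 250) = 0.944122
Parallel (pressure switch and manual pull station): 1 − (1 − 0.831104)(1 − 0.814647) = 0.968695
Series (releasing panel and smoke detector): 0.740818 × 0.944122 = 0.699423
Parallel (discharge nozzle and [0.699423]): 1 − (1 − 0.988072)(1 − 0.699423) = 0.996415
Series ([0.968695] and [0.996415]): 0.968695 × 0.996415 = 0.9652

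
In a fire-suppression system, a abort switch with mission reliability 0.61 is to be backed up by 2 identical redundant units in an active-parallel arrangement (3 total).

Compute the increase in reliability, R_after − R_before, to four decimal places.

0.3307

R_before = 0.61
R_after = 1 − (1 − 0.61)^3 = 0.9407
ΔR = 0.9407 − 0.61 = 0.3307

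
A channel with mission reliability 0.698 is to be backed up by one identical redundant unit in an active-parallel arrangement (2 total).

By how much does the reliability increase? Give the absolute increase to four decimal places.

0.2108

R_before = 0.698
R_after = 1 − (1 − 0.698)^2 = 0.9088
ΔR = 0.9088 − 0.698 = 0.2108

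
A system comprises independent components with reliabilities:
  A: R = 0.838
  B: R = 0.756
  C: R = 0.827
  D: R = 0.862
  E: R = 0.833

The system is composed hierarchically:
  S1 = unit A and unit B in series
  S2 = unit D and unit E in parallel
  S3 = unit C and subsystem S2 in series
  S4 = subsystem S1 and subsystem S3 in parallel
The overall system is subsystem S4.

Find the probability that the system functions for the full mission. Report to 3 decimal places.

Series (A and B): 0.83800 × 0.75600 = 0.63353
Parallel (D and E): 1 − (1 − 0.86200)(1 − 0.83300) = 0.97695
Series (C and [0.97695]): 0.82700 × 0.97695 = 0.80794
Parallel ([0.63353] and [0.80794]): 1 − (1 − 0.63353)(1 − 0.80794) = 0.930

0.930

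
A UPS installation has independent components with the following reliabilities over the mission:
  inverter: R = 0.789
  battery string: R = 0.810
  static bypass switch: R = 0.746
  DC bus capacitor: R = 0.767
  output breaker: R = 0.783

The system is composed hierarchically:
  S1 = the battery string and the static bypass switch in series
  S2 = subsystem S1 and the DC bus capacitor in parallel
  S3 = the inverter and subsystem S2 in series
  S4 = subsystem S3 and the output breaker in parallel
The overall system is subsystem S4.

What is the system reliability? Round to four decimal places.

Series (battery string and static bypass switch): 0.810000 × 0.746000 = 0.604260
Parallel ([0.604260] and DC bus capacitor): 1 − (1 − 0.604260)(1 − 0.767000) = 0.907793
Series (inverter and [0.907793]): 0.789000 × 0.907793 = 0.716249
Parallel ([0.716249] and output breaker): 1 − (1 − 0.716249)(1 − 0.783000) = 0.9384

0.9384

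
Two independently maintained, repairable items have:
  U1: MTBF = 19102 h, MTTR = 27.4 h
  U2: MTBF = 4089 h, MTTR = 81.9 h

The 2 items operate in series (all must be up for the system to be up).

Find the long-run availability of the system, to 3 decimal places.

0.979

A(U1) = MTBF/(MTBF+MTTR) = 19102/(19102+27.4) = 0.998568
A(U2) = MTBF/(MTBF+MTTR) = 4089/(4089+81.9) = 0.980364
Series availability: 0.998568 × 0.980364 = 0.979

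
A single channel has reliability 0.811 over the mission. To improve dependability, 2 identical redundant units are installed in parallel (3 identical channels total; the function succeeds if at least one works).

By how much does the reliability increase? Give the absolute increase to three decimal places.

R_before = 0.811
R_after = 1 − (1 − 0.811)^3 = 0.993
ΔR = 0.993 − 0.811 = 0.182

0.182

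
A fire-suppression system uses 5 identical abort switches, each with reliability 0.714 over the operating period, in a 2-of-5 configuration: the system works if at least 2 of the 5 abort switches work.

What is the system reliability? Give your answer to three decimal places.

0.974

R = Σ_{i=2}^{5} C(5,i) p^i (1−p)^{5−i} with p = 0.714
C(5,2)·0.714^2·0.286^3 = 0.11926
C(5,3)·0.714^3·0.286^2 = 0.29773
C(5,4)·0.714^4·0.286^1 = 0.37165
C(5,5)·0.714^5·0.286^0 = 0.18556
Sum = 0.974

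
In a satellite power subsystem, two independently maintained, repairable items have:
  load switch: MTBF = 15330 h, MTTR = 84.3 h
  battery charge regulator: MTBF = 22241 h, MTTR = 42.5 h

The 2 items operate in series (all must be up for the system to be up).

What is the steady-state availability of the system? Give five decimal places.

A(load switch) = MTBF/(MTBF+MTTR) = 15330/(15330+84.3) = 0.994531
A(battery charge regulator) = MTBF/(MTBF+MTTR) = 22241/(22241+42.5) = 0.998093
Series availability: 0.994531 × 0.998093 = 0.99263

0.99263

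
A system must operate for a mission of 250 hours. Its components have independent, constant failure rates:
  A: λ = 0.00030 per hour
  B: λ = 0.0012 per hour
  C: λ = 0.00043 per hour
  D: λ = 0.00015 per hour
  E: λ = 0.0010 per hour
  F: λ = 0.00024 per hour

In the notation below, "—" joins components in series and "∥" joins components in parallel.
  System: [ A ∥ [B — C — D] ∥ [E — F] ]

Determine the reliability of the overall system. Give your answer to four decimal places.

0.9931

R(A) = exp(−0.00030 × 250) = 0.927743
R(B) = exp(−0.0012 × 250) = 0.740818
R(C) = exp(−0.00043 × 250) = 0.898077
R(D) = exp(−0.00015 × 250) = 0.963194
R(E) = exp(−0.0010 × 250) = 0.778801
R(F) = exp(−0.00024 × 250) = 0.941765
Series (B, C, and D): 0.740818 × 0.898077 × 0.963194 = 0.640824
Series (E and F): 0.778801 × 0.941765 = 0.733448
Parallel (A, [0.640824], and [0.733448]): 1 − (1 − 0.927743)(1 − 0.640824)(1 − 0.733448) = 0.9931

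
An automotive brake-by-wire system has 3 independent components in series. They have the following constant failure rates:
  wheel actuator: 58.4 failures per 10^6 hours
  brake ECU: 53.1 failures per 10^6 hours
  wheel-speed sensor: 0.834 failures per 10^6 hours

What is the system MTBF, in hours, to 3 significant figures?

8900

Series of exponential components: λ_sys = Σ λ_i
λ_sys = 0.0000584 + 0.0000531 + 0.000000834 = 1.1233e-04 /h
MTBF = 1 / λ_sys = 8900 h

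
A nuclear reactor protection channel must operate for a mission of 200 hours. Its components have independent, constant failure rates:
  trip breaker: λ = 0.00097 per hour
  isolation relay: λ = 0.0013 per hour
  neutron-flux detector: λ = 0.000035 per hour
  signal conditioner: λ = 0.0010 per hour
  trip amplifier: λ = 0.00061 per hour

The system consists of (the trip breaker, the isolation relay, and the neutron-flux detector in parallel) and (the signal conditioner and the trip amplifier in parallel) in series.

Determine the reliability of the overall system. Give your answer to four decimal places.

R(trip breaker) = exp(−0.00097 × 200) = 0.823658
R(isolation relay) = exp(−0.0013 × 200) = 0.771052
R(neutron-flux detector) = exp(−0.000035 × 200) = 0.993024
R(signal conditioner) = exp(−0.0010 × 200) = 0.818731
R(trip amplifier) = exp(−0.00061 × 200) = 0.885148
Parallel (trip breaker, isolation relay, and neutron-flux detector): 1 − (1 − 0.823658)(1 − 0.771052)(1 − 0.993024) = 0.999718
Parallel (signal conditioner and trip amplifier): 1 − (1 − 0.818731)(1 − 0.885148) = 0.979181
Series ([0.999718] and [0.979181]): 0.999718 × 0.979181 = 0.9789

0.9789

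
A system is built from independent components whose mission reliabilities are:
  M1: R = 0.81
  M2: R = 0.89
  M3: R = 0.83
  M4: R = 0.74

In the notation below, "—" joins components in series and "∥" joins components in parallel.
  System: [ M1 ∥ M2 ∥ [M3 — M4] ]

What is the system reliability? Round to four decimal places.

0.9919

Series (M3 and M4): 0.830000 × 0.740000 = 0.614200
Parallel (M1, M2, and [0.614200]): 1 − (1 − 0.810000)(1 − 0.890000)(1 − 0.614200) = 0.9919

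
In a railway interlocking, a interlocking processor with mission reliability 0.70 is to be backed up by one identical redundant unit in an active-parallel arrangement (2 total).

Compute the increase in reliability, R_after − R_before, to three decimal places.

0.210

R_before = 0.70
R_after = 1 − (1 − 0.70)^2 = 0.910
ΔR = 0.910 − 0.70 = 0.210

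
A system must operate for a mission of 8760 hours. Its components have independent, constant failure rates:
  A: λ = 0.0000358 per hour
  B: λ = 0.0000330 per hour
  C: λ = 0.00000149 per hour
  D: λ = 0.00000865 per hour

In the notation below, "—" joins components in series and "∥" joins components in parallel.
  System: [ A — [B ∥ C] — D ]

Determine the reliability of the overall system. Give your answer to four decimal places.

0.6753

R(A) = exp(−0.0000358 × 8760) = 0.730805
R(B) = exp(−0.0000330 × 8760) = 0.748952
R(C) = exp(−0.00000149 × 8760) = 0.987032
R(D) = exp(−0.00000865 × 8760) = 0.927026
Parallel (B and C): 1 − (1 − 0.748952)(1 − 0.987032) = 0.996744
Series (A, [0.996744], and D): 0.730805 × 0.996744 × 0.927026 = 0.6753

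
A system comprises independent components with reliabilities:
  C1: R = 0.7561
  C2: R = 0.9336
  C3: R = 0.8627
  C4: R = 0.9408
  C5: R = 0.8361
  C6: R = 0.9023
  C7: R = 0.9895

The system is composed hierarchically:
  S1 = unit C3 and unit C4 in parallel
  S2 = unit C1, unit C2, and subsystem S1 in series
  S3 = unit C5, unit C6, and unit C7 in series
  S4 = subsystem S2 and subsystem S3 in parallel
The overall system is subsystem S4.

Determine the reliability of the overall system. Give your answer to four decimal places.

0.9240

Parallel (C3 and C4): 1 − (1 − 0.862700)(1 − 0.940800) = 0.991872
Series (C1, C2, and [0.991872]): 0.756100 × 0.933600 × 0.991872 = 0.700157
Series (C5, C6, and C7): 0.836100 × 0.902300 × 0.989500 = 0.746492
Parallel ([0.700157] and [0.746492]): 1 − (1 − 0.700157)(1 − 0.746492) = 0.9240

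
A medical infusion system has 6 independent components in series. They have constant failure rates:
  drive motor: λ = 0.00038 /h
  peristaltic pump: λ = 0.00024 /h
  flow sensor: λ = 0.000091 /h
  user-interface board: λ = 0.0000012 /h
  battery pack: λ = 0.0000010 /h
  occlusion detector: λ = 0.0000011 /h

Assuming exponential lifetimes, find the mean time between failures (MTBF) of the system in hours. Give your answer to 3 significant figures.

1400

Series of exponential components: λ_sys = Σ λ_i
λ_sys = 0.00038 + 0.00024 + 0.000091 + 0.0000012 + 0.0000010 + 0.0000011 = 7.1430e-04 /h
MTBF = 1 / λ_sys = 1400 h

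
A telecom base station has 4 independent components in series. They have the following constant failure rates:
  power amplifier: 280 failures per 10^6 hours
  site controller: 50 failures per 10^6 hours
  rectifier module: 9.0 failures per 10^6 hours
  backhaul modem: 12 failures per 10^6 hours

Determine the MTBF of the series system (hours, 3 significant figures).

2850

Series of exponential components: λ_sys = Σ λ_i
λ_sys = 0.00028 + 0.000050 + 0.0000090 + 0.000012 = 3.5100e-04 /h
MTBF = 1 / λ_sys = 2850 h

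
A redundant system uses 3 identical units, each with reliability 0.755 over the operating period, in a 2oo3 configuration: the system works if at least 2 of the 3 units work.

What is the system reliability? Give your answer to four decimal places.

R = Σ_{i=2}^{3} C(3,i) p^i (1−p)^{3−i} with p = 0.755
C(3,2)·0.755^2·0.245^1 = 0.418968
C(3,3)·0.755^3·0.245^0 = 0.430369
Sum = 0.8493

0.8493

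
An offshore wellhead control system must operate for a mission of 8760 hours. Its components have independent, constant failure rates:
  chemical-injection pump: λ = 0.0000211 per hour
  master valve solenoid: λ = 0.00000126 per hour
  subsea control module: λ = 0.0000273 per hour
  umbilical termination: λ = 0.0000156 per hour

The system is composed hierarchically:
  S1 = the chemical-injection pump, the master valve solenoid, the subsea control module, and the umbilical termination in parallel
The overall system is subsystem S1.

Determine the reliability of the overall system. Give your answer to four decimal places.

0.9999

R(chemical-injection pump) = exp(−0.0000211 × 8760) = 0.831241
R(master valve solenoid) = exp(−0.00000126 × 8760) = 0.989023
R(subsea control module) = exp(−0.0000273 × 8760) = 0.787298
R(umbilical termination) = exp(−0.0000156 × 8760) = 0.872270
Parallel (chemical-injection pump, master valve solenoid, subsea control module, and umbilical termination): 1 − (1 − 0.831241)(1 − 0.989023)(1 − 0.787298)(1 − 0.872270) = 0.9999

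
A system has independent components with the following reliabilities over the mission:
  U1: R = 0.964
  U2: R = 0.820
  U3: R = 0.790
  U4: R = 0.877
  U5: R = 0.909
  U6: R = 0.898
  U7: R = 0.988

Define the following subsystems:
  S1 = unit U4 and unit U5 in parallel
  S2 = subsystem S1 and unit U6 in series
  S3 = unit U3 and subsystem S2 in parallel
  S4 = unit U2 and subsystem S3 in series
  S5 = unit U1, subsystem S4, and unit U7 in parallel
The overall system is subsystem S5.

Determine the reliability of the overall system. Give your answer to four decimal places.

0.9999

Parallel (U4 and U5): 1 − (1 − 0.877000)(1 − 0.909000) = 0.988807
Series ([0.988807] and U6): 0.988807 × 0.898000 = 0.887949
Parallel (U3 and [0.887949]): 1 − (1 − 0.790000)(1 − 0.887949) = 0.976469
Series (U2 and [0.976469]): 0.820000 × 0.976469 = 0.800705
Parallel (U1, [0.800705], and U7): 1 − (1 − 0.964000)(1 − 0.800705)(1 − 0.988000) = 0.9999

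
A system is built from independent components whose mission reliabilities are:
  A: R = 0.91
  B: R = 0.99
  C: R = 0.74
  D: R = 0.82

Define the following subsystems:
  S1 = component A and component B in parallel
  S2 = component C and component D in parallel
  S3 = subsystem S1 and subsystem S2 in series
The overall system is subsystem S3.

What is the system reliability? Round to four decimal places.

0.9523

Parallel (A and B): 1 − (1 − 0.910000)(1 − 0.990000) = 0.999100
Parallel (C and D): 1 − (1 − 0.740000)(1 − 0.820000) = 0.953200
Series ([0.999100] and [0.953200]): 0.999100 × 0.953200 = 0.9523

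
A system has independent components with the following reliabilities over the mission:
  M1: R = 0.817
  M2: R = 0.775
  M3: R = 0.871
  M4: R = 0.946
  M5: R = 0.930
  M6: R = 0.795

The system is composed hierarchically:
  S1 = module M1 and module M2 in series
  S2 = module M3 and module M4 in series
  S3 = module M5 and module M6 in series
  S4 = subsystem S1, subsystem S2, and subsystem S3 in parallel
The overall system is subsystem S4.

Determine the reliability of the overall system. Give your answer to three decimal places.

Series (M1 and M2): 0.81700 × 0.77500 = 0.63318
Series (M3 and M4): 0.87100 × 0.94600 = 0.82397
Series (M5 and M6): 0.93000 × 0.79500 = 0.73935
Parallel ([0.63318], [0.82397], and [0.73935]): 1 − (1 − 0.63318)(1 − 0.82397)(1 − 0.73935) = 0.983

0.983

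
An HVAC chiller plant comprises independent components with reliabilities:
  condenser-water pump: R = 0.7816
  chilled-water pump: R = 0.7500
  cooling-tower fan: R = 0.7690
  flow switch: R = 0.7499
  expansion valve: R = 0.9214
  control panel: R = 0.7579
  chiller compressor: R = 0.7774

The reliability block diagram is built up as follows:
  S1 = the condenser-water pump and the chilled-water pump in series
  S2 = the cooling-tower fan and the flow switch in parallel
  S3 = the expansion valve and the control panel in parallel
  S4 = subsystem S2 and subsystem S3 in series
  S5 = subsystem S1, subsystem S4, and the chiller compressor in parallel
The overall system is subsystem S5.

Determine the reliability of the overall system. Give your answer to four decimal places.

0.9930

Series (condenser-water pump and chilled-water pump): 0.781600 × 0.750000 = 0.586200
Parallel (cooling-tower fan and flow switch): 1 − (1 − 0.769000)(1 − 0.749900) = 0.942227
Parallel (expansion valve and control panel): 1 − (1 − 0.921400)(1 − 0.757900) = 0.980971
Series ([0.942227] and [0.980971]): 0.942227 × 0.980971 = 0.924297
Parallel ([0.586200], [0.924297], and chiller compressor): 1 − (1 − 0.586200)(1 − 0.924297)(1 − 0.777400) = 0.9930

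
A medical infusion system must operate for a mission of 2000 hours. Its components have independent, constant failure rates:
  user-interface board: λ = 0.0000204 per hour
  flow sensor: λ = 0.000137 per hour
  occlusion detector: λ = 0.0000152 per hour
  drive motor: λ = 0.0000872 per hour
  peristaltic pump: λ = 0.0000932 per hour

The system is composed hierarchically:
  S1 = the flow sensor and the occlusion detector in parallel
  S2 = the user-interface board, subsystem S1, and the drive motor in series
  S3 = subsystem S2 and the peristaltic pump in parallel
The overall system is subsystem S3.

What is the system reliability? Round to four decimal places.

R(user-interface board) = exp(−0.0000204 × 2000) = 0.960021
R(flow sensor) = exp(−0.000137 × 2000) = 0.760332
R(occlusion detector) = exp(−0.0000152 × 2000) = 0.970057
R(drive motor) = exp(−0.0000872 × 2000) = 0.839961
R(peristaltic pump) = exp(−0.0000932 × 2000) = 0.829942
Parallel (flow sensor and occlusion detector): 1 − (1 − 0.760332)(1 − 0.970057) = 0.992824
Series (user-interface board, [0.992824], and drive motor): 0.960021 × 0.992824 × 0.839961 = 0.800594
Parallel ([0.800594] and peristaltic pump): 1 − (1 − 0.800594)(1 − 0.829942) = 0.9661

0.9661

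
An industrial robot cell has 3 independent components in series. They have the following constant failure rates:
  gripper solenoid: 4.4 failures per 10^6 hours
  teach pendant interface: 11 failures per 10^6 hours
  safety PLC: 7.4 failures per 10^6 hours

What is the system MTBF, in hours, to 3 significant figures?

Series of exponential components: λ_sys = Σ λ_i
λ_sys = 0.0000044 + 0.000011 + 0.0000074 = 2.2800e-05 /h
MTBF = 1 / λ_sys = 43900 h

43900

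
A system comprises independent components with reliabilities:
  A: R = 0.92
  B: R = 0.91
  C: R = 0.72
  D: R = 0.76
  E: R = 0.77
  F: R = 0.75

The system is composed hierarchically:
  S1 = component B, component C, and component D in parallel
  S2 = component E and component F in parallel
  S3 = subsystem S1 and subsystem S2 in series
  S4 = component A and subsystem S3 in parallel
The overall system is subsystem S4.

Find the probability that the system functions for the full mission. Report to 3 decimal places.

Parallel (B, C, and D): 1 − (1 − 0.91000)(1 − 0.72000)(1 − 0.76000) = 0.99395
Parallel (E and F): 1 − (1 − 0.77000)(1 − 0.75000) = 0.94250
Series ([0.99395] and [0.94250]): 0.99395 × 0.94250 = 0.93680
Parallel (A and [0.93680]): 1 − (1 − 0.92000)(1 − 0.93680) = 0.995

0.995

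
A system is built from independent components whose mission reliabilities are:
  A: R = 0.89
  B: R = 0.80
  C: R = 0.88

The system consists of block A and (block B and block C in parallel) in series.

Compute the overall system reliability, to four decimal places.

0.8686

Parallel (B and C): 1 − (1 − 0.800000)(1 − 0.880000) = 0.976000
Series (A and [0.976000]): 0.890000 × 0.976000 = 0.8686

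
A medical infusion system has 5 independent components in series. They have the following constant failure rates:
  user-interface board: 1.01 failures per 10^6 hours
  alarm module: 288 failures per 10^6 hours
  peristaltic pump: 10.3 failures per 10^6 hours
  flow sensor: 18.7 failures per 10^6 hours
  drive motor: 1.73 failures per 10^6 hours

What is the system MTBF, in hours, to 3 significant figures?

Series of exponential components: λ_sys = Σ λ_i
λ_sys = 0.00000101 + 0.000288 + 0.0000103 + 0.0000187 + 0.00000173 = 3.1974e-04 /h
MTBF = 1 / λ_sys = 3130 h

3130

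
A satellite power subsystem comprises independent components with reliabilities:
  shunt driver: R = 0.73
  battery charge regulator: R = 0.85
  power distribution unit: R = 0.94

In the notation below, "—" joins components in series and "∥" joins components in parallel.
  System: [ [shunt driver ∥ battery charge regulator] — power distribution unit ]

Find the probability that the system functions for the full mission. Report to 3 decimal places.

Parallel (shunt driver and battery charge regulator): 1 − (1 − 0.73000)(1 − 0.85000) = 0.95950
Series ([0.95950] and power distribution unit): 0.95950 × 0.94000 = 0.902

0.902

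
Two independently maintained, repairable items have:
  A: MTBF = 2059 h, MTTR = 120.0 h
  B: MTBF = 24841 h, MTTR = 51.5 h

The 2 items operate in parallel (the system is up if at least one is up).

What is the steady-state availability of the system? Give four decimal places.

0.9999

A(A) = MTBF/(MTBF+MTTR) = 2059/(2059+120.0) = 0.944929
A(B) = MTBF/(MTBF+MTTR) = 24841/(24841+51.5) = 0.997931
Parallel availability: 1 − (1 − 0.944929)(1 − 0.997931) = 0.9999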